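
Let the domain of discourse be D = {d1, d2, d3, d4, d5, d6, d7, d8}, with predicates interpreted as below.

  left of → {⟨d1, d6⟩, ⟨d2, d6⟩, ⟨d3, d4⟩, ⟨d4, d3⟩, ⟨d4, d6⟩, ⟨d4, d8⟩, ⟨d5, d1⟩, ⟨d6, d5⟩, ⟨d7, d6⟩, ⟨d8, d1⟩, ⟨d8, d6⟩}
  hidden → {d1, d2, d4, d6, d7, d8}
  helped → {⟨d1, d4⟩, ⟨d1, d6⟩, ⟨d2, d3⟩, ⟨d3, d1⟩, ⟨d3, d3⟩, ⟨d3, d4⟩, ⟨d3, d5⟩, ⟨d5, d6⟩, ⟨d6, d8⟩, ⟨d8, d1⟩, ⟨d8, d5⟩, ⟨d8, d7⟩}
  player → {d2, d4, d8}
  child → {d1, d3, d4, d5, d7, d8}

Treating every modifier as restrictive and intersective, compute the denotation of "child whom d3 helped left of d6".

⟦whom d3 helped⟧ = {x : ⟨d3, x⟩ ∈ ⟦helped⟧} = {d1, d3, d4, d5}
⟦left of d6⟧ = {x : ⟨x, d6⟩ ∈ ⟦left of⟧} = {d1, d2, d4, d7, d8}
⟦child⟧ = {d1, d3, d4, d5, d7, d8}
… ∩ ⟦whom d3 helped⟧ = {d1, d3, d4, d5, d7, d8} ∩ {d1, d3, d4, d5} = {d1, d3, d4, d5}
… ∩ ⟦left of d6⟧ = {d1, d3, d4, d5} ∩ {d1, d2, d4, d7, d8} = {d1, d4}
So ⟦child whom d3 helped left of d6⟧ = {d1, d4}.

{d1, d4}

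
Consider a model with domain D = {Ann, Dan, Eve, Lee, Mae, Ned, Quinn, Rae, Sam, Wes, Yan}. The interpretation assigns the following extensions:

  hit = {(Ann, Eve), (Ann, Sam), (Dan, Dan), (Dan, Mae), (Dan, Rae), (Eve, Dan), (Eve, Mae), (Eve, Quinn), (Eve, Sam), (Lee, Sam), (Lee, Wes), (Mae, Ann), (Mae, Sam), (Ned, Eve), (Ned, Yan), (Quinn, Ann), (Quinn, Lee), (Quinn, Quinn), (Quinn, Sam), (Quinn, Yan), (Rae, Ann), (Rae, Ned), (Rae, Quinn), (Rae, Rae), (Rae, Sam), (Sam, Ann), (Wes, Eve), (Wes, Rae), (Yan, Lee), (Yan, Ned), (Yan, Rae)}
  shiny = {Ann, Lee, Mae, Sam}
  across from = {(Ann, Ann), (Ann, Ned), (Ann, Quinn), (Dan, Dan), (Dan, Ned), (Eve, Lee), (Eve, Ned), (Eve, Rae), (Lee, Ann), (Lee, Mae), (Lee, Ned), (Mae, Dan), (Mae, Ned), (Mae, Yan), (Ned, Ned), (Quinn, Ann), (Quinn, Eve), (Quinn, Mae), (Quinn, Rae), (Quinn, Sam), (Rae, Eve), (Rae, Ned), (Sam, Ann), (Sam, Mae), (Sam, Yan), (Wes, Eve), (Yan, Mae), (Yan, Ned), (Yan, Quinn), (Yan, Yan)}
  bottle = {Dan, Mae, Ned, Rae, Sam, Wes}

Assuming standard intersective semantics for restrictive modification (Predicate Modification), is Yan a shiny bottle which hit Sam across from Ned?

⟦which hit Sam⟧ = {x : ⟨x, Sam⟩ ∈ ⟦hit⟧} = {Ann, Eve, Lee, Mae, Quinn, Rae}
⟦across from Ned⟧ = {x : ⟨x, Ned⟩ ∈ ⟦across from⟧} = {Ann, Dan, Eve, Lee, Mae, Ned, Rae, Yan}
⟦bottle⟧ = {Dan, Mae, Ned, Rae, Sam, Wes}
… ∩ ⟦which hit Sam⟧ = {Dan, Mae, Ned, Rae, Sam, Wes} ∩ {Ann, Eve, Lee, Mae, Quinn, Rae} = {Mae, Rae}
… ∩ ⟦across from Ned⟧ = {Mae, Rae} ∩ {Ann, Dan, Eve, Lee, Mae, Ned, Rae, Yan} = {Mae, Rae}
… ∩ ⟦shiny⟧ = {Mae, Rae} ∩ {Ann, Lee, Mae, Sam} = {Mae}
⟦shiny bottle which hit Sam across from Ned⟧ = {Mae}; Yan ∉ this set.

no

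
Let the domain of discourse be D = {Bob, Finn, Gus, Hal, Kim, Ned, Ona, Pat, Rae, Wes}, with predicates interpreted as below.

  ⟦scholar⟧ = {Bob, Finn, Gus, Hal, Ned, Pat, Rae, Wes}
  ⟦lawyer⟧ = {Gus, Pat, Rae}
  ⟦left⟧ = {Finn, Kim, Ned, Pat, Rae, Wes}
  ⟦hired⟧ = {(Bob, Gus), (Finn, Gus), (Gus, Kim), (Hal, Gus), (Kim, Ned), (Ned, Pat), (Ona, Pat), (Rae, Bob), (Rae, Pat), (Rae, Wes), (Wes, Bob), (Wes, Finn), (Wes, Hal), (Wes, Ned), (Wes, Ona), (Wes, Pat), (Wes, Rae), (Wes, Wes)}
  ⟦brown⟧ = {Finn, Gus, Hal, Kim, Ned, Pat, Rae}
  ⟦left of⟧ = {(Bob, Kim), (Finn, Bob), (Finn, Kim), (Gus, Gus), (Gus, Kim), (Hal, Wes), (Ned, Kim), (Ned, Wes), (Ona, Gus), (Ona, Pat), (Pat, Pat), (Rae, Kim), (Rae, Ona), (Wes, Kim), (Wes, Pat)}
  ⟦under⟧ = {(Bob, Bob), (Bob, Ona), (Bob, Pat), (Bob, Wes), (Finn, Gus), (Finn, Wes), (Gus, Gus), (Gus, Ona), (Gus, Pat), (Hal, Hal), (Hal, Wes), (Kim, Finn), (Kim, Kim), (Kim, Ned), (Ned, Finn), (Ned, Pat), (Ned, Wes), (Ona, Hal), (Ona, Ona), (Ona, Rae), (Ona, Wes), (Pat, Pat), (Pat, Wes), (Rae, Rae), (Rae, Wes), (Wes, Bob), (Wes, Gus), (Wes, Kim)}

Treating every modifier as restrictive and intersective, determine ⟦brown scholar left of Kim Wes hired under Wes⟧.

⟦left of Kim⟧ = {x : ⟨x, Kim⟩ ∈ ⟦left of⟧} = {Bob, Finn, Gus, Ned, Rae, Wes}
⟦Wes hired⟧ = {x : ⟨Wes, x⟩ ∈ ⟦hired⟧} = {Bob, Finn, Hal, Ned, Ona, Pat, Rae, Wes}
⟦under Wes⟧ = {x : ⟨x, Wes⟩ ∈ ⟦under⟧} = {Bob, Finn, Hal, Ned, Ona, Pat, Rae}
⟦scholar⟧ = {Bob, Finn, Gus, Hal, Ned, Pat, Rae, Wes}
… ∩ ⟦left of Kim⟧ = {Bob, Finn, Gus, Hal, Ned, Pat, Rae, Wes} ∩ {Bob, Finn, Gus, Ned, Rae, Wes} = {Bob, Finn, Gus, Ned, Rae, Wes}
… ∩ ⟦Wes hired⟧ = {Bob, Finn, Gus, Ned, Rae, Wes} ∩ {Bob, Finn, Hal, Ned, Ona, Pat, Rae, Wes} = {Bob, Finn, Ned, Rae, Wes}
… ∩ ⟦under Wes⟧ = {Bob, Finn, Ned, Rae, Wes} ∩ {Bob, Finn, Hal, Ned, Ona, Pat, Rae} = {Bob, Finn, Ned, Rae}
… ∩ ⟦brown⟧ = {Bob, Finn, Ned, Rae} ∩ {Finn, Gus, Hal, Kim, Ned, Pat, Rae} = {Finn, Ned, Rae}
So ⟦brown scholar left of Kim Wes hired under Wes⟧ = {Finn, Ned, Rae}.

{Finn, Ned, Rae}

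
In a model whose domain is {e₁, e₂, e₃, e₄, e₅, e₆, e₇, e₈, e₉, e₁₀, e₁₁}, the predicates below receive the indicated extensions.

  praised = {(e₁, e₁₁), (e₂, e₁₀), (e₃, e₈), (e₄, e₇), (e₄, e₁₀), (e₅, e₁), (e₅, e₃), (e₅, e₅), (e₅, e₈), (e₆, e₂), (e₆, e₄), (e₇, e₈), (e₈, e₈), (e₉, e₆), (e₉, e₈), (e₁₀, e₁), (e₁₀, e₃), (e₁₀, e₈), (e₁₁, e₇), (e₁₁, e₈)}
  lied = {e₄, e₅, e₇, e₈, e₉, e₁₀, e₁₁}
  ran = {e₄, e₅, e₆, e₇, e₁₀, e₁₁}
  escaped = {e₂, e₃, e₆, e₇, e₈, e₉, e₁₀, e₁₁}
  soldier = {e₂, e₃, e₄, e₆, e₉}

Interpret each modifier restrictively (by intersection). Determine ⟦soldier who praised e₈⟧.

{e₃, e₉}

⟦who praised e₈⟧ = {x : ⟨x, e₈⟩ ∈ ⟦praised⟧} = {e₃, e₅, e₇, e₈, e₉, e₁₀, e₁₁}
⟦soldier⟧ = {e₂, e₃, e₄, e₆, e₉}
… ∩ ⟦who praised e₈⟧ = {e₂, e₃, e₄, e₆, e₉} ∩ {e₃, e₅, e₇, e₈, e₉, e₁₀, e₁₁} = {e₃, e₉}
So ⟦soldier who praised e₈⟧ = {e₃, e₉}.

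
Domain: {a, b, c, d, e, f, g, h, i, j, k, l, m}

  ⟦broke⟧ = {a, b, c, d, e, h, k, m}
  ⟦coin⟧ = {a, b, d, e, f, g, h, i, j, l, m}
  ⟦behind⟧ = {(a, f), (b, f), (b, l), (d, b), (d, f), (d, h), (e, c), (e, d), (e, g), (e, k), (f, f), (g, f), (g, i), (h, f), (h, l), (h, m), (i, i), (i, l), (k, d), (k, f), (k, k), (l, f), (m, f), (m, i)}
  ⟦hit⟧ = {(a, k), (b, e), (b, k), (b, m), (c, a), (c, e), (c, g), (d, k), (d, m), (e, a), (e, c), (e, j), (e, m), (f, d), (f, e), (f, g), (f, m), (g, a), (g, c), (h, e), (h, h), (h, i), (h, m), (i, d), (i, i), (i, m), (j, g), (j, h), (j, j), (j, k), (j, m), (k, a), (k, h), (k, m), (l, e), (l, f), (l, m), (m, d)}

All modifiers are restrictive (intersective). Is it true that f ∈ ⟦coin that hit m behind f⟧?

⟦that hit m⟧ = {x : ⟨x, m⟩ ∈ ⟦hit⟧} = {b, d, e, f, h, i, j, k, l}
⟦behind f⟧ = {x : ⟨x, f⟩ ∈ ⟦behind⟧} = {a, b, d, f, g, h, k, l, m}
⟦coin⟧ = {a, b, d, e, f, g, h, i, j, l, m}
… ∩ ⟦that hit m⟧ = {a, b, d, e, f, g, h, i, j, l, m} ∩ {b, d, e, f, h, i, j, k, l} = {b, d, e, f, h, i, j, l}
… ∩ ⟦behind f⟧ = {b, d, e, f, h, i, j, l} ∩ {a, b, d, f, g, h, k, l, m} = {b, d, f, h, l}
⟦coin that hit m behind f⟧ = {b, d, f, h, l}; f ∈ this set.

yes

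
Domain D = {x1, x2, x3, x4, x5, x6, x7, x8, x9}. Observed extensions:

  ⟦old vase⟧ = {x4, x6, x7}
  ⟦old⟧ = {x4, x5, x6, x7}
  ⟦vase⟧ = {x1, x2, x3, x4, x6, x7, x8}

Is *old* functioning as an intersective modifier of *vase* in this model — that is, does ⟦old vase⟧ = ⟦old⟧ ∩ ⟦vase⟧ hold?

yes

⟦old⟧ ∩ ⟦vase⟧ = {x4, x5, x6, x7} ∩ {x1, x2, x3, x4, x6, x7, x8} = {x4, x6, x7}
Observed ⟦old vase⟧ = {x4, x6, x7}.
These coincide, so the modifier is intersective here.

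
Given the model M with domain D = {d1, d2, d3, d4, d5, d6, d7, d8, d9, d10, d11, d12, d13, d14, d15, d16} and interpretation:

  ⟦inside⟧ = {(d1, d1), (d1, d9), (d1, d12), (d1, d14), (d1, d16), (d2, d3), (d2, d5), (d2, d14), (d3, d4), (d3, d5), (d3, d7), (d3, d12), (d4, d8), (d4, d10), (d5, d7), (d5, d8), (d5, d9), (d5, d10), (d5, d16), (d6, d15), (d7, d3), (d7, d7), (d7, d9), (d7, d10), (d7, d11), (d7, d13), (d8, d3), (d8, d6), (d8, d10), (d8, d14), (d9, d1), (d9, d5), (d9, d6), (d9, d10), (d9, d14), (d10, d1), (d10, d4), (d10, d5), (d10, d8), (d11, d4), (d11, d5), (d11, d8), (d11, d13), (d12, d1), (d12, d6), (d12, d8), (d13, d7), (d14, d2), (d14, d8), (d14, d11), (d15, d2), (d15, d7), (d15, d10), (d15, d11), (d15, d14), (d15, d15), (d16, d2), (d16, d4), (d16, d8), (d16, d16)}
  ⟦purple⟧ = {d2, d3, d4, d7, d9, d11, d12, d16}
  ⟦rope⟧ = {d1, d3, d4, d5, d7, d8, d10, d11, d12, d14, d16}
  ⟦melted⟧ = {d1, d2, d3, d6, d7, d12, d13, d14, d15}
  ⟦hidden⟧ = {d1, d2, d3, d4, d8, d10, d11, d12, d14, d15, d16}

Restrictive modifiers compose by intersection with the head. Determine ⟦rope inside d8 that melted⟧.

⟦inside d8⟧ = {x : ⟨x, d8⟩ ∈ ⟦inside⟧} = {d4, d5, d10, d11, d12, d14, d16}
⟦that melted⟧ = ⟦melted⟧ = {d1, d2, d3, d6, d7, d12, d13, d14, d15}
⟦rope⟧ = {d1, d3, d4, d5, d7, d8, d10, d11, d12, d14, d16}
… ∩ ⟦inside d8⟧ = {d1, d3, d4, d5, d7, d8, d10, d11, d12, d14, d16} ∩ {d4, d5, d10, d11, d12, d14, d16} = {d4, d5, d10, d11, d12, d14, d16}
… ∩ ⟦that melted⟧ = {d4, d5, d10, d11, d12, d14, d16} ∩ {d1, d2, d3, d6, d7, d12, d13, d14, d15} = {d12, d14}
So ⟦rope inside d8 that melted⟧ = {d12, d14}.

{d12, d14}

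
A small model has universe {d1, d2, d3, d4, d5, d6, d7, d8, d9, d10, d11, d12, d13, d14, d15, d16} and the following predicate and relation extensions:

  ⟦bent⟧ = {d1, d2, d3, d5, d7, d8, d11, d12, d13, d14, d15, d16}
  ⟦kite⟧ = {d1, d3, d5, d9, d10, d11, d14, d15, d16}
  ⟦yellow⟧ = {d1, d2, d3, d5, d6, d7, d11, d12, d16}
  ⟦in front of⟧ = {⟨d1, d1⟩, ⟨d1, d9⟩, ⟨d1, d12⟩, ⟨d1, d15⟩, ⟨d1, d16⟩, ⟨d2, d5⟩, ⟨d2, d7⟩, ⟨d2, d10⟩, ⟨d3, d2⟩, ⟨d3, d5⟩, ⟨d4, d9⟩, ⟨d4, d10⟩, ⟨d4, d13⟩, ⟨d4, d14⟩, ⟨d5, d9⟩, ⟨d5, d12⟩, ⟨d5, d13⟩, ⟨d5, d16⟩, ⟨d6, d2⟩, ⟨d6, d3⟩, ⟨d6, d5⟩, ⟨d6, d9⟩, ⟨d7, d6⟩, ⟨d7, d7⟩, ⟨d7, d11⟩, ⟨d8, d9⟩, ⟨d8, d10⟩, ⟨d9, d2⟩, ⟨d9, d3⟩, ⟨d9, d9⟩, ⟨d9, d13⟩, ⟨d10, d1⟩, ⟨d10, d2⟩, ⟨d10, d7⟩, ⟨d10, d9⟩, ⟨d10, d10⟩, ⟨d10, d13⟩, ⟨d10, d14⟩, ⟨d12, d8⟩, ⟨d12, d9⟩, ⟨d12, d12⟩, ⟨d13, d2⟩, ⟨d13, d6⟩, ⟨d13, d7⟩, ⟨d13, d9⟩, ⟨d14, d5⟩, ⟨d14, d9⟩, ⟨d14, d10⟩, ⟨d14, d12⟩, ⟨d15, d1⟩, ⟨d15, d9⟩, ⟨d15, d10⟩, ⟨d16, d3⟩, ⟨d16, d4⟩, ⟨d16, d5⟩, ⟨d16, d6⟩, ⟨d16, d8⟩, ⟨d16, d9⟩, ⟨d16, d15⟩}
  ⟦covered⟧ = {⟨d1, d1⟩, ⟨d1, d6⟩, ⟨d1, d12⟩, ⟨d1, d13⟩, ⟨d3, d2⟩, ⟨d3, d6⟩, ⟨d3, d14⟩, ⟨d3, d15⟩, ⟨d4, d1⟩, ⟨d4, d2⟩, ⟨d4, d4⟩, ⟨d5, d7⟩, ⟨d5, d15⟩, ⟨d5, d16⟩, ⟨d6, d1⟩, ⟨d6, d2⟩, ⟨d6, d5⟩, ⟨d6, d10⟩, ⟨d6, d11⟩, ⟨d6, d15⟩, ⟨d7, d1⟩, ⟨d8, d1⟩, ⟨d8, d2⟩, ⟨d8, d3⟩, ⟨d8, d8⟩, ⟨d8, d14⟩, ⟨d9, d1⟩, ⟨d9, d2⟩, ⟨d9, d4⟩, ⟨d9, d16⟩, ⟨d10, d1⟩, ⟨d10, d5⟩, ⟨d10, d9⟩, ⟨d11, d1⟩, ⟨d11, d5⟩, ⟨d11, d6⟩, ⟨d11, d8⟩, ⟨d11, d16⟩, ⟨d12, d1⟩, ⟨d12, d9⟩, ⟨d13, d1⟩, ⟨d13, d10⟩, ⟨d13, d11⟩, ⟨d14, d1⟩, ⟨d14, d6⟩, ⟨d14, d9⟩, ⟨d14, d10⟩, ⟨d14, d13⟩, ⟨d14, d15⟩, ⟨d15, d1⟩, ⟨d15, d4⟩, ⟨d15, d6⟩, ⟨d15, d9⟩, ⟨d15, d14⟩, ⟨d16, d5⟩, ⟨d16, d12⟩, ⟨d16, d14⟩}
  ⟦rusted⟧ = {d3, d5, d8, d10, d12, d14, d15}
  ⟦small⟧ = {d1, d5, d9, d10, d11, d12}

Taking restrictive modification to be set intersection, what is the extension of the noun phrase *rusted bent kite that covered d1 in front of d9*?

⟦that covered d1⟧ = {x : ⟨x, d1⟩ ∈ ⟦covered⟧} = {d1, d4, d6, d7, d8, d9, d10, d11, d12, d13, d14, d15}
⟦in front of d9⟧ = {x : ⟨x, d9⟩ ∈ ⟦in front of⟧} = {d1, d4, d5, d6, d8, d9, d10, d12, d13, d14, d15, d16}
⟦kite⟧ = {d1, d3, d5, d9, d10, d11, d14, d15, d16}
… ∩ ⟦that covered d1⟧ = {d1, d3, d5, d9, d10, d11, d14, d15, d16} ∩ {d1, d4, d6, d7, d8, d9, d10, d11, d12, d13, d14, d15} = {d1, d9, d10, d11, d14, d15}
… ∩ ⟦in front of d9⟧ = {d1, d9, d10, d11, d14, d15} ∩ {d1, d4, d5, d6, d8, d9, d10, d12, d13, d14, d15, d16} = {d1, d9, d10, d14, d15}
… ∩ ⟦rusted⟧ = {d1, d9, d10, d14, d15} ∩ {d3, d5, d8, d10, d12, d14, d15} = {d10, d14, d15}
… ∩ ⟦bent⟧ = {d10, d14, d15} ∩ {d1, d2, d3, d5, d7, d8, d11, d12, d13, d14, d15, d16} = {d14, d15}
So ⟦rusted bent kite that covered d1 in front of d9⟧ = {d14, d15}.

{d14, d15}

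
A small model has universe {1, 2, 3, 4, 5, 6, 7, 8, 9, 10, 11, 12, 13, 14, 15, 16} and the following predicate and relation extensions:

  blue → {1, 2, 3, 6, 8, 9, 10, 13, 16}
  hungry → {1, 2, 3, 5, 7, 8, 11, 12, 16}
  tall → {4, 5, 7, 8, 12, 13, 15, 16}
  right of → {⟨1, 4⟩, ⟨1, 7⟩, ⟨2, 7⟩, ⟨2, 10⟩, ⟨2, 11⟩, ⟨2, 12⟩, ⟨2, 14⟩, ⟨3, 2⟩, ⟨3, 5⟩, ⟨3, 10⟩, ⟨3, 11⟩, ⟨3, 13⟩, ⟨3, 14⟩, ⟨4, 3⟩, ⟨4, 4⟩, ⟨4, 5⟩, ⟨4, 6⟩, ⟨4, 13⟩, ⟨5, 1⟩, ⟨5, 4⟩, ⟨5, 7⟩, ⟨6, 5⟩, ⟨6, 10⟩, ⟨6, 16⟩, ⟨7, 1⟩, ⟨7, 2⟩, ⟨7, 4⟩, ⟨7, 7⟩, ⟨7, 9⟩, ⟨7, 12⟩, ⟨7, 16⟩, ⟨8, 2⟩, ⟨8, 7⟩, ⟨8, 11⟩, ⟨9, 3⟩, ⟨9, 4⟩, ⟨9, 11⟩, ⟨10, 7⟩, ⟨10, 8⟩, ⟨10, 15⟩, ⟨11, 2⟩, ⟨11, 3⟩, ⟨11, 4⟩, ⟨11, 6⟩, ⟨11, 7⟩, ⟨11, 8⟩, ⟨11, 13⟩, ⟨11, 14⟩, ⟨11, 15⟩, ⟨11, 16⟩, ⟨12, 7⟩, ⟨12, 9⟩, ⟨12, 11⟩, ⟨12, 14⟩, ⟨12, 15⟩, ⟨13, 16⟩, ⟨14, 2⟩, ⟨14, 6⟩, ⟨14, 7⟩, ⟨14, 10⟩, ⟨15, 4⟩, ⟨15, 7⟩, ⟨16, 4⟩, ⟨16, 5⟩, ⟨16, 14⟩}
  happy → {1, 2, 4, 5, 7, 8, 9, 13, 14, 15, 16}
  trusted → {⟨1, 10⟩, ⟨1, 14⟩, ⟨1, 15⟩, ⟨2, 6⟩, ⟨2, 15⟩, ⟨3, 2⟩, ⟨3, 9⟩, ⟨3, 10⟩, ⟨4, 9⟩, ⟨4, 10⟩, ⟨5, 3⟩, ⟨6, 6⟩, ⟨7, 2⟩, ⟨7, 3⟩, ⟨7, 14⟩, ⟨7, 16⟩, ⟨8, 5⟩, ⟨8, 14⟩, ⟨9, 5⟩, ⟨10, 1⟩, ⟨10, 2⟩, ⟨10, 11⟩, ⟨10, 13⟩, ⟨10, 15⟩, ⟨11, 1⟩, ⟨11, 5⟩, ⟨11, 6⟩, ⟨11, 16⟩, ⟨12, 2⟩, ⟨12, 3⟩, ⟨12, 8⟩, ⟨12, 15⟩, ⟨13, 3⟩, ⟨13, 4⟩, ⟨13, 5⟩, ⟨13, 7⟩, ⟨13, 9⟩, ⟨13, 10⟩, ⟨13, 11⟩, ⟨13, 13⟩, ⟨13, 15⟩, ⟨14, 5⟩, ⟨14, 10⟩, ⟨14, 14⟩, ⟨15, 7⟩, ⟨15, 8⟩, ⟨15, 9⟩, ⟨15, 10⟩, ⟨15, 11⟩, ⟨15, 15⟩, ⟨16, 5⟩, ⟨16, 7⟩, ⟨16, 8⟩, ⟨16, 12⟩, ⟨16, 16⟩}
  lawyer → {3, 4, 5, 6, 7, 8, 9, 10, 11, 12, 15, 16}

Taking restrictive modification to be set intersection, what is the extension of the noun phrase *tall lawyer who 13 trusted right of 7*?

⟦who 13 trusted⟧ = {x : ⟨13, x⟩ ∈ ⟦trusted⟧} = {3, 4, 5, 7, 9, 10, 11, 13, 15}
⟦right of 7⟧ = {x : ⟨x, 7⟩ ∈ ⟦right of⟧} = {1, 2, 5, 7, 8, 10, 11, 12, 14, 15}
⟦lawyer⟧ = {3, 4, 5, 6, 7, 8, 9, 10, 11, 12, 15, 16}
… ∩ ⟦who 13 trusted⟧ = {3, 4, 5, 6, 7, 8, 9, 10, 11, 12, 15, 16} ∩ {3, 4, 5, 7, 9, 10, 11, 13, 15} = {3, 4, 5, 7, 9, 10, 11, 15}
… ∩ ⟦right of 7⟧ = {3, 4, 5, 7, 9, 10, 11, 15} ∩ {1, 2, 5, 7, 8, 10, 11, 12, 14, 15} = {5, 7, 10, 11, 15}
… ∩ ⟦tall⟧ = {5, 7, 10, 11, 15} ∩ {4, 5, 7, 8, 12, 13, 15, 16} = {5, 7, 15}
So ⟦tall lawyer who 13 trusted right of 7⟧ = {5, 7, 15}.

{5, 7, 15}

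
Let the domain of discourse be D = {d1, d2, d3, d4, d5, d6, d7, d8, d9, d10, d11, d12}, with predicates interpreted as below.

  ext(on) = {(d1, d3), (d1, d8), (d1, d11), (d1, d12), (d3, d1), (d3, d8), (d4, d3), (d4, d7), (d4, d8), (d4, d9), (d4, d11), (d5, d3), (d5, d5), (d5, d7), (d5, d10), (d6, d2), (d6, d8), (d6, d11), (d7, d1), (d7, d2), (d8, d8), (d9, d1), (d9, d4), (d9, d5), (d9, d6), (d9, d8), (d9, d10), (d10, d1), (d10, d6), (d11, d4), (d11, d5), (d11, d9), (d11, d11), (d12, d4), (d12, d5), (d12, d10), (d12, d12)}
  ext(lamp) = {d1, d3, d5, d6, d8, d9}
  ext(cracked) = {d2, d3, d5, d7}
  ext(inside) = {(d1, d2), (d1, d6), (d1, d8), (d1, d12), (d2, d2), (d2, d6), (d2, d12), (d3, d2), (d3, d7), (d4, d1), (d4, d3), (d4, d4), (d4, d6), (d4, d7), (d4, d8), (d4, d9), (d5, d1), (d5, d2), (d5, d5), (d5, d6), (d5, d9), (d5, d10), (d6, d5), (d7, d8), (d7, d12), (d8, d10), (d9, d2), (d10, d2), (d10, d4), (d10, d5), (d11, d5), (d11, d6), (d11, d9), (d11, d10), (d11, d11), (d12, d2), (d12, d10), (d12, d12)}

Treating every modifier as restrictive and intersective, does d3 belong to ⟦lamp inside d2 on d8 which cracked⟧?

⟦inside d2⟧ = {x : ⟨x, d2⟩ ∈ ⟦inside⟧} = {d1, d2, d3, d5, d9, d10, d12}
⟦on d8⟧ = {x : ⟨x, d8⟩ ∈ ⟦on⟧} = {d1, d3, d4, d6, d8, d9}
⟦which cracked⟧ = ⟦cracked⟧ = {d2, d3, d5, d7}
⟦lamp⟧ = {d1, d3, d5, d6, d8, d9}
… ∩ ⟦inside d2⟧ = {d1, d3, d5, d6, d8, d9} ∩ {d1, d2, d3, d5, d9, d10, d12} = {d1, d3, d5, d9}
… ∩ ⟦on d8⟧ = {d1, d3, d5, d9} ∩ {d1, d3, d4, d6, d8, d9} = {d1, d3, d9}
… ∩ ⟦which cracked⟧ = {d1, d3, d9} ∩ {d2, d3, d5, d7} = {d3}
⟦lamp inside d2 on d8 which cracked⟧ = {d3}; d3 ∈ this set.

yes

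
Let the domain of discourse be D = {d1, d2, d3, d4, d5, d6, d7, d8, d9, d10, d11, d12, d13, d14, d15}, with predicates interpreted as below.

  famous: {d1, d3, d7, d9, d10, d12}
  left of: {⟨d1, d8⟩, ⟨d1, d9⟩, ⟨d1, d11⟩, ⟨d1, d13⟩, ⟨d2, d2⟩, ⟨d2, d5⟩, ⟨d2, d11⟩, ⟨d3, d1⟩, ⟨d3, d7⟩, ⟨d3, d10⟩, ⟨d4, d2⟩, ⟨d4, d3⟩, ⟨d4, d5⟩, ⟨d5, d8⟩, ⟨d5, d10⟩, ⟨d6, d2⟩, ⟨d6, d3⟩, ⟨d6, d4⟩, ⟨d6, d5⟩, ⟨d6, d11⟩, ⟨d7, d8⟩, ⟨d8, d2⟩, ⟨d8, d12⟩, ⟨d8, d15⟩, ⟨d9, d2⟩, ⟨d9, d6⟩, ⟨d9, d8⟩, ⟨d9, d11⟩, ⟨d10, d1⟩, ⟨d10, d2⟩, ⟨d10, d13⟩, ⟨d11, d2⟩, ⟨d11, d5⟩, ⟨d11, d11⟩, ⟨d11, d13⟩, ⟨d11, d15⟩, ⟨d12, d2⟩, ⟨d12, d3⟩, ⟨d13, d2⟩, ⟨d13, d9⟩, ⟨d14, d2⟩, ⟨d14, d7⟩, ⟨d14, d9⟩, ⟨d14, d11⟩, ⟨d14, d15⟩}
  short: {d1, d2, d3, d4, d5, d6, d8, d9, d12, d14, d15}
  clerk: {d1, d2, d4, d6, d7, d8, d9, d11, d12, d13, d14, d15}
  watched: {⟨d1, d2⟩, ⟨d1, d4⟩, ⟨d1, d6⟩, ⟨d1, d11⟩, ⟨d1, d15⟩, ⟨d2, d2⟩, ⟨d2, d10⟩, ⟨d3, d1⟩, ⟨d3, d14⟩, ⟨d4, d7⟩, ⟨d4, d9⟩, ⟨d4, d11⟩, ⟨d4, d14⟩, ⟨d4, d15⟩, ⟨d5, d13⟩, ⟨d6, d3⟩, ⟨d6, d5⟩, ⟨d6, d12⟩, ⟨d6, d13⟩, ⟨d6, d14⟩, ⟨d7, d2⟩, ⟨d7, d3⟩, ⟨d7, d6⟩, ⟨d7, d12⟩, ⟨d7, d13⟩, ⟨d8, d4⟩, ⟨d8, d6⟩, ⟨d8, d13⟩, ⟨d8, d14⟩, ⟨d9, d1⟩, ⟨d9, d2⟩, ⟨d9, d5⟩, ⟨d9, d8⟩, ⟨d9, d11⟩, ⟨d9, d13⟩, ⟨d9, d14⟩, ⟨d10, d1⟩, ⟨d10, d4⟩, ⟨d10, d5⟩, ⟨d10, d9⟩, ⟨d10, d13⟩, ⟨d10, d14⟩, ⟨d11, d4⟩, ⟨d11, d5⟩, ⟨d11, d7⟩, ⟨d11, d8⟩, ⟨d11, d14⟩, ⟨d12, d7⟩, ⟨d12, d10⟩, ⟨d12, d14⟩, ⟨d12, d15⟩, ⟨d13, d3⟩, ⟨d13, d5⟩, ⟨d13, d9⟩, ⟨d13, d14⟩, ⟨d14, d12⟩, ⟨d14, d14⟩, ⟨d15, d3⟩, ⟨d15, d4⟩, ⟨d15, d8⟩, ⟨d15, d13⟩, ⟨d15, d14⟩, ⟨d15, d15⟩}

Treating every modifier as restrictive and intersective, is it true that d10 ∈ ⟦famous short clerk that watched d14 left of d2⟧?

no

⟦that watched d14⟧ = {x : ⟨x, d14⟩ ∈ ⟦watched⟧} = {d3, d4, d6, d8, d9, d10, d11, d12, d13, d14, d15}
⟦left of d2⟧ = {x : ⟨x, d2⟩ ∈ ⟦left of⟧} = {d2, d4, d6, d8, d9, d10, d11, d12, d13, d14}
⟦clerk⟧ = {d1, d2, d4, d6, d7, d8, d9, d11, d12, d13, d14, d15}
… ∩ ⟦that watched d14⟧ = {d1, d2, d4, d6, d7, d8, d9, d11, d12, d13, d14, d15} ∩ {d3, d4, d6, d8, d9, d10, d11, d12, d13, d14, d15} = {d4, d6, d8, d9, d11, d12, d13, d14, d15}
… ∩ ⟦left of d2⟧ = {d4, d6, d8, d9, d11, d12, d13, d14, d15} ∩ {d2, d4, d6, d8, d9, d10, d11, d12, d13, d14} = {d4, d6, d8, d9, d11, d12, d13, d14}
… ∩ ⟦famous⟧ = {d4, d6, d8, d9, d11, d12, d13, d14} ∩ {d1, d3, d7, d9, d10, d12} = {d9, d12}
… ∩ ⟦short⟧ = {d9, d12} ∩ {d1, d2, d3, d4, d5, d6, d8, d9, d12, d14, d15} = {d9, d12}
⟦famous short clerk that watched d14 left of d2⟧ = {d9, d12}; d10 ∉ this set.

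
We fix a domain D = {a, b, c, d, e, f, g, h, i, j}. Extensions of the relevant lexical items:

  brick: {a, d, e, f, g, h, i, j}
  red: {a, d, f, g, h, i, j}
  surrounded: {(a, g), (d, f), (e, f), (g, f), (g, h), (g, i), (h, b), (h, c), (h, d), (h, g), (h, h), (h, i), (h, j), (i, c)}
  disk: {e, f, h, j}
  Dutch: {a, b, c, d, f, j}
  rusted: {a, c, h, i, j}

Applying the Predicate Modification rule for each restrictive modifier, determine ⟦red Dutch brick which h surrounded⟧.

⟦which h surrounded⟧ = {x : ⟨h, x⟩ ∈ ⟦surrounded⟧} = {b, c, d, g, h, i, j}
⟦brick⟧ = {a, d, e, f, g, h, i, j}
… ∩ ⟦which h surrounded⟧ = {a, d, e, f, g, h, i, j} ∩ {b, c, d, g, h, i, j} = {d, g, h, i, j}
… ∩ ⟦red⟧ = {d, g, h, i, j} ∩ {a, d, f, g, h, i, j} = {d, g, h, i, j}
… ∩ ⟦Dutch⟧ = {d, g, h, i, j} ∩ {a, b, c, d, f, j} = {d, j}
So ⟦red Dutch brick which h surrounded⟧ = {d, j}.

{d, j}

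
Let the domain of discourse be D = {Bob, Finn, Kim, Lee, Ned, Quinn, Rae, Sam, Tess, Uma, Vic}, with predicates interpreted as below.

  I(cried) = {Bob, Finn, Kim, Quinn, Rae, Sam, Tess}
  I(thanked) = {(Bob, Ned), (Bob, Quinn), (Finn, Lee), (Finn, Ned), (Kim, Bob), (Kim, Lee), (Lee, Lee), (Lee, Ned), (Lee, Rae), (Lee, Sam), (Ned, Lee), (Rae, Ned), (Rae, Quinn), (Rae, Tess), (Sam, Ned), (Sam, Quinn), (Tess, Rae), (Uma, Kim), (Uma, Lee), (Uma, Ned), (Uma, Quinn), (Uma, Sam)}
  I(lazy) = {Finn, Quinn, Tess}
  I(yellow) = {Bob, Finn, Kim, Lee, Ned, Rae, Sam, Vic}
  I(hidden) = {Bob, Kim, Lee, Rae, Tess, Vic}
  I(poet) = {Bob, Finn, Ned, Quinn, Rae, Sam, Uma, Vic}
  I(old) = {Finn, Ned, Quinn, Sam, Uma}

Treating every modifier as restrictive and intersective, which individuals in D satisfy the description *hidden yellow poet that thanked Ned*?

⟦that thanked Ned⟧ = {x : ⟨x, Ned⟩ ∈ ⟦thanked⟧} = {Bob, Finn, Lee, Rae, Sam, Uma}
⟦poet⟧ = {Bob, Finn, Ned, Quinn, Rae, Sam, Uma, Vic}
… ∩ ⟦that thanked Ned⟧ = {Bob, Finn, Ned, Quinn, Rae, Sam, Uma, Vic} ∩ {Bob, Finn, Lee, Rae, Sam, Uma} = {Bob, Finn, Rae, Sam, Uma}
… ∩ ⟦hidden⟧ = {Bob, Finn, Rae, Sam, Uma} ∩ {Bob, Kim, Lee, Rae, Tess, Vic} = {Bob, Rae}
… ∩ ⟦yellow⟧ = {Bob, Rae} ∩ {Bob, Finn, Kim, Lee, Ned, Rae, Sam, Vic} = {Bob, Rae}
So ⟦hidden yellow poet that thanked Ned⟧ = {Bob, Rae}.

{Bob, Rae}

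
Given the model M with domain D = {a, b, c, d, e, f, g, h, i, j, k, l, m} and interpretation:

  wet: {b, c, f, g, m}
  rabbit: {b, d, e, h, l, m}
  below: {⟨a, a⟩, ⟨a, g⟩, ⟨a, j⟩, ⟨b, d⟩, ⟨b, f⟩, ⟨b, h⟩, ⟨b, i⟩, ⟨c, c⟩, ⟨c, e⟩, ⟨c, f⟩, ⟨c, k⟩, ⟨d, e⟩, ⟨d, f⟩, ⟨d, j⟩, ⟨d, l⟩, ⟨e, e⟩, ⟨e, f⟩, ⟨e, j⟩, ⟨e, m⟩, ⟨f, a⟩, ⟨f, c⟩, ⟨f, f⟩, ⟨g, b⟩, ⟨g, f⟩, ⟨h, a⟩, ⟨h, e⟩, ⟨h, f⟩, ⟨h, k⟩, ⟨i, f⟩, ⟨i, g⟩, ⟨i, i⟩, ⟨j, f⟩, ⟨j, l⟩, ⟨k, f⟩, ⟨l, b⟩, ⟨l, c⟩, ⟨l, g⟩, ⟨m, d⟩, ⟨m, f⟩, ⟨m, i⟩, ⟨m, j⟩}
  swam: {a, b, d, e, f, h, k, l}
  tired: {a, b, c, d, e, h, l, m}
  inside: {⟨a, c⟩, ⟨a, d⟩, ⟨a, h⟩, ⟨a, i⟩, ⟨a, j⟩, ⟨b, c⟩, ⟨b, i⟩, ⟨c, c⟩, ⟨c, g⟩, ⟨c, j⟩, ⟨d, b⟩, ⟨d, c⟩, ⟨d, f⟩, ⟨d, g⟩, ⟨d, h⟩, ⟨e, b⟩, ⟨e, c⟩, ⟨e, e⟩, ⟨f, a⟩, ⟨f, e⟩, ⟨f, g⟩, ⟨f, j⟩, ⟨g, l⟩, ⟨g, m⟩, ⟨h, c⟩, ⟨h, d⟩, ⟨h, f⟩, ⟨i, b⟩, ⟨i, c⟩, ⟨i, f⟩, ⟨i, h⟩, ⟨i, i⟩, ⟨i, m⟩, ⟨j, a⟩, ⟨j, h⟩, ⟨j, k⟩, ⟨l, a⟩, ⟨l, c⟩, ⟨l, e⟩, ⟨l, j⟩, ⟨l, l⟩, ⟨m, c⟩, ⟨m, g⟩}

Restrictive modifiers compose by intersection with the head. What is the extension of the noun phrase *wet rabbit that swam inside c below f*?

⟦that swam⟧ = ⟦swam⟧ = {a, b, d, e, f, h, k, l}
⟦inside c⟧ = {x : ⟨x, c⟩ ∈ ⟦inside⟧} = {a, b, c, d, e, h, i, l, m}
⟦below f⟧ = {x : ⟨x, f⟩ ∈ ⟦below⟧} = {b, c, d, e, f, g, h, i, j, k, m}
⟦rabbit⟧ = {b, d, e, h, l, m}
… ∩ ⟦that swam⟧ = {b, d, e, h, l, m} ∩ {a, b, d, e, f, h, k, l} = {b, d, e, h, l}
… ∩ ⟦inside c⟧ = {b, d, e, h, l} ∩ {a, b, c, d, e, h, i, l, m} = {b, d, e, h, l}
… ∩ ⟦below f⟧ = {b, d, e, h, l} ∩ {b, c, d, e, f, g, h, i, j, k, m} = {b, d, e, h}
… ∩ ⟦wet⟧ = {b, d, e, h} ∩ {b, c, f, g, m} = {b}
So ⟦wet rabbit that swam inside c below f⟧ = {b}.

{b}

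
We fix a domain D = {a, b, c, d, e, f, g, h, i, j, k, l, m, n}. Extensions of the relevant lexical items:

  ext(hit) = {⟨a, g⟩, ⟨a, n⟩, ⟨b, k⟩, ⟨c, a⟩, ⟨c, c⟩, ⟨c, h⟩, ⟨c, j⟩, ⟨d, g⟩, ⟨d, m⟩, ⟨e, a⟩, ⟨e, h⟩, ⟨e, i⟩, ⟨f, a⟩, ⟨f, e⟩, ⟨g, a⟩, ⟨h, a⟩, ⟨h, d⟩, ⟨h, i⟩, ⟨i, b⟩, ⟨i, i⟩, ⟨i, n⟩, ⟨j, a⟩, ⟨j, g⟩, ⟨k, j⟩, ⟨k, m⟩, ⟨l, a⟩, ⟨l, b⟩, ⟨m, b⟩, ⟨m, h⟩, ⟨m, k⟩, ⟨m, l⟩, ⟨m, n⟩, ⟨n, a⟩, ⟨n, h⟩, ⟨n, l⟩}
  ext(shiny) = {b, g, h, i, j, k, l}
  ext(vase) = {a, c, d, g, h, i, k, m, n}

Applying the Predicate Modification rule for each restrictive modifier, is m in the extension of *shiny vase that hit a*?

⟦that hit a⟧ = {x : ⟨x, a⟩ ∈ ⟦hit⟧} = {c, e, f, g, h, j, l, n}
⟦vase⟧ = {a, c, d, g, h, i, k, m, n}
… ∩ ⟦that hit a⟧ = {a, c, d, g, h, i, k, m, n} ∩ {c, e, f, g, h, j, l, n} = {c, g, h, n}
… ∩ ⟦shiny⟧ = {c, g, h, n} ∩ {b, g, h, i, j, k, l} = {g, h}
⟦shiny vase that hit a⟧ = {g, h}; m ∉ this set.

no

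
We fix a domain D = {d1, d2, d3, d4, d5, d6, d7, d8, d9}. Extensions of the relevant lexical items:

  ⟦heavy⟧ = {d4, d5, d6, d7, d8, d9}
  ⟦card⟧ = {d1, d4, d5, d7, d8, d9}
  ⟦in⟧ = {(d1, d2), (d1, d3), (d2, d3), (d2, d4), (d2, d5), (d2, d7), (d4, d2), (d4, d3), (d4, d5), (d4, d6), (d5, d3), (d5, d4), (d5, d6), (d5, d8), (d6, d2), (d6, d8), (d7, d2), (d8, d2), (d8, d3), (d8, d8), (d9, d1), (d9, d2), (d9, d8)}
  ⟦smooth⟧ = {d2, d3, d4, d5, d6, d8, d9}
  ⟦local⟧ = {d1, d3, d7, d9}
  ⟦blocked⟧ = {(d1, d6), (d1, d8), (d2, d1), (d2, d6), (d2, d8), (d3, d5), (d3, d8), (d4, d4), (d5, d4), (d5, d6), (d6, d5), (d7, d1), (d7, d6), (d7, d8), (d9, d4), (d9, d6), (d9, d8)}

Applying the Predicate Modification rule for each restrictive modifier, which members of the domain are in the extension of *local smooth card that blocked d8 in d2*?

⟦that blocked d8⟧ = {x : ⟨x, d8⟩ ∈ ⟦blocked⟧} = {d1, d2, d3, d7, d9}
⟦in d2⟧ = {x : ⟨x, d2⟩ ∈ ⟦in⟧} = {d1, d4, d6, d7, d8, d9}
⟦card⟧ = {d1, d4, d5, d7, d8, d9}
… ∩ ⟦that blocked d8⟧ = {d1, d4, d5, d7, d8, d9} ∩ {d1, d2, d3, d7, d9} = {d1, d7, d9}
… ∩ ⟦in d2⟧ = {d1, d7, d9} ∩ {d1, d4, d6, d7, d8, d9} = {d1, d7, d9}
… ∩ ⟦local⟧ = {d1, d7, d9} ∩ {d1, d3, d7, d9} = {d1, d7, d9}
… ∩ ⟦smooth⟧ = {d1, d7, d9} ∩ {d2, d3, d4, d5, d6, d8, d9} = {d9}
So ⟦local smooth card that blocked d8 in d2⟧ = {d9}.

{d9}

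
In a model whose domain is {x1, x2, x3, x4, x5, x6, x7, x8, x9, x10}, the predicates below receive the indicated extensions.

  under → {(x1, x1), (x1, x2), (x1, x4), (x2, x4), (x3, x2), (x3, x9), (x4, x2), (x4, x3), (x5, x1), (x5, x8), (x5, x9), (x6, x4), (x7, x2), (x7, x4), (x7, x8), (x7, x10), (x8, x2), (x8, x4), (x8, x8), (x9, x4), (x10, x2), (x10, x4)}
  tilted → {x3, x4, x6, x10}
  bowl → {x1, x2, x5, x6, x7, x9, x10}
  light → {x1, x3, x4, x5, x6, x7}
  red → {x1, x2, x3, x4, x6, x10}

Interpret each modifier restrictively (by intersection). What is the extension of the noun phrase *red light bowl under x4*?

⟦under x4⟧ = {x : ⟨x, x4⟩ ∈ ⟦under⟧} = {x1, x2, x6, x7, x8, x9, x10}
⟦bowl⟧ = {x1, x2, x5, x6, x7, x9, x10}
… ∩ ⟦under x4⟧ = {x1, x2, x5, x6, x7, x9, x10} ∩ {x1, x2, x6, x7, x8, x9, x10} = {x1, x2, x6, x7, x9, x10}
… ∩ ⟦red⟧ = {x1, x2, x6, x7, x9, x10} ∩ {x1, x2, x3, x4, x6, x10} = {x1, x2, x6, x10}
… ∩ ⟦light⟧ = {x1, x2, x6, x10} ∩ {x1, x3, x4, x5, x6, x7} = {x1, x6}
So ⟦red light bowl under x4⟧ = {x1, x6}.

{x1, x6}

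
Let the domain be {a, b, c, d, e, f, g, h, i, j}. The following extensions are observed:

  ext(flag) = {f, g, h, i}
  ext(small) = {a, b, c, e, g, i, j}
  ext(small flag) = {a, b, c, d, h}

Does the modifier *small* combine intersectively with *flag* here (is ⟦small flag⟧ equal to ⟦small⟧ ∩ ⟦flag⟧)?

⟦small⟧ ∩ ⟦flag⟧ = {a, b, c, e, g, i, j} ∩ {f, g, h, i} = {g, i}
Observed ⟦small flag⟧ = {a, b, c, d, h}.
These differ, so the modifier is not intersective in this model.

no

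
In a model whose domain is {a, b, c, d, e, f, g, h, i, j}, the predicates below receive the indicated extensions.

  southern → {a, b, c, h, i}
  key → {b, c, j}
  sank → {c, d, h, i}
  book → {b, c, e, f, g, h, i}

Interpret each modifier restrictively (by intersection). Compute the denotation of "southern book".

{b, c, h, i}

⟦book⟧ = {b, c, e, f, g, h, i}
… ∩ ⟦southern⟧ = {b, c, e, f, g, h, i} ∩ {a, b, c, h, i} = {b, c, h, i}
So ⟦southern book⟧ = {b, c, h, i}.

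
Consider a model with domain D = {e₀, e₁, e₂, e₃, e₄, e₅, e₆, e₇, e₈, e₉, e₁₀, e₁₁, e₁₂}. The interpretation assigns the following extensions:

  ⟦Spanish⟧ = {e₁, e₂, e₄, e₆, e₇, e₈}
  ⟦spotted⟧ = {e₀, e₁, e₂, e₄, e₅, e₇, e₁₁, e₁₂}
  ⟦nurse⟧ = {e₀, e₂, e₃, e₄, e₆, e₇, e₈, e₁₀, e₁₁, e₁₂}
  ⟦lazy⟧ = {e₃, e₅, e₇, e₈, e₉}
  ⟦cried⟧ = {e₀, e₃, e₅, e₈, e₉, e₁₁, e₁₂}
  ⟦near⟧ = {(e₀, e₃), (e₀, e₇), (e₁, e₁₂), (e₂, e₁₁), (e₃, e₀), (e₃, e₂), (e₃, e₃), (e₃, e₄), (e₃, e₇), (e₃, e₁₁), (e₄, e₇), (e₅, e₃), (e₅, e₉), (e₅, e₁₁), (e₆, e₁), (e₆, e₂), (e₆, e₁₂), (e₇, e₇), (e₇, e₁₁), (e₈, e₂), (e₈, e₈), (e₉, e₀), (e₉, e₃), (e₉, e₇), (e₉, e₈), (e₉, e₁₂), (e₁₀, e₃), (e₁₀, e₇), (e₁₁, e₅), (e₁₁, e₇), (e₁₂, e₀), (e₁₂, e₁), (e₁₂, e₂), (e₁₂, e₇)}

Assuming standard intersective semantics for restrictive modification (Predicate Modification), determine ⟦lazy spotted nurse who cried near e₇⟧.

{}

⟦who cried⟧ = ⟦cried⟧ = {e₀, e₃, e₅, e₈, e₉, e₁₁, e₁₂}
⟦near e₇⟧ = {x : ⟨x, e₇⟩ ∈ ⟦near⟧} = {e₀, e₃, e₄, e₇, e₉, e₁₀, e₁₁, e₁₂}
⟦nurse⟧ = {e₀, e₂, e₃, e₄, e₆, e₇, e₈, e₁₀, e₁₁, e₁₂}
… ∩ ⟦who cried⟧ = {e₀, e₂, e₃, e₄, e₆, e₇, e₈, e₁₀, e₁₁, e₁₂} ∩ {e₀, e₃, e₅, e₈, e₉, e₁₁, e₁₂} = {e₀, e₃, e₈, e₁₁, e₁₂}
… ∩ ⟦near e₇⟧ = {e₀, e₃, e₈, e₁₁, e₁₂} ∩ {e₀, e₃, e₄, e₇, e₉, e₁₀, e₁₁, e₁₂} = {e₀, e₃, e₁₁, e₁₂}
… ∩ ⟦lazy⟧ = {e₀, e₃, e₁₁, e₁₂} ∩ {e₃, e₅, e₇, e₈, e₉} = {e₃}
… ∩ ⟦spotted⟧ = {e₃} ∩ {e₀, e₁, e₂, e₄, e₅, e₇, e₁₁, e₁₂} = ∅
So ⟦lazy spotted nurse who cried near e₇⟧ = {}.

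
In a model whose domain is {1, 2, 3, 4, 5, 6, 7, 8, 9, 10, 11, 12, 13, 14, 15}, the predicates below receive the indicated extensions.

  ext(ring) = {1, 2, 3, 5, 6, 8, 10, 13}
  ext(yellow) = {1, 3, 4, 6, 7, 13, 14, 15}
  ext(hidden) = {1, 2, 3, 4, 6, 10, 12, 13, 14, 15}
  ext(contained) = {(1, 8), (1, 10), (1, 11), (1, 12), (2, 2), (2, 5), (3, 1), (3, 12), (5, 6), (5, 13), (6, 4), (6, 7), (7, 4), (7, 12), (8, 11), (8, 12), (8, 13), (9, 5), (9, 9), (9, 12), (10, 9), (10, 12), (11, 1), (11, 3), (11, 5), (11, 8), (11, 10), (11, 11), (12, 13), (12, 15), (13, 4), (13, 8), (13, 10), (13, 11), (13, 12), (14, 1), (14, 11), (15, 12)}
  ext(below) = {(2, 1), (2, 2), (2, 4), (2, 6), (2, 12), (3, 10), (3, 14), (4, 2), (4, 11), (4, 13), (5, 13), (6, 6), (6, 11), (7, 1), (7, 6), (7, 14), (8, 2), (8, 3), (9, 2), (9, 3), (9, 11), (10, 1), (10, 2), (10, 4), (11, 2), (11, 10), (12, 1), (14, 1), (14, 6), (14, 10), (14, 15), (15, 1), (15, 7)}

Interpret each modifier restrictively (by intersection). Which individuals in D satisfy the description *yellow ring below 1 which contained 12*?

⟦below 1⟧ = {x : ⟨x, 1⟩ ∈ ⟦below⟧} = {2, 7, 10, 12, 14, 15}
⟦which contained 12⟧ = {x : ⟨x, 12⟩ ∈ ⟦contained⟧} = {1, 3, 7, 8, 9, 10, 13, 15}
⟦ring⟧ = {1, 2, 3, 5, 6, 8, 10, 13}
… ∩ ⟦below 1⟧ = {1, 2, 3, 5, 6, 8, 10, 13} ∩ {2, 7, 10, 12, 14, 15} = {2, 10}
… ∩ ⟦which contained 12⟧ = {2, 10} ∩ {1, 3, 7, 8, 9, 10, 13, 15} = {10}
… ∩ ⟦yellow⟧ = {10} ∩ {1, 3, 4, 6, 7, 13, 14, 15} = ∅
So ⟦yellow ring below 1 which contained 12⟧ = {}.

{}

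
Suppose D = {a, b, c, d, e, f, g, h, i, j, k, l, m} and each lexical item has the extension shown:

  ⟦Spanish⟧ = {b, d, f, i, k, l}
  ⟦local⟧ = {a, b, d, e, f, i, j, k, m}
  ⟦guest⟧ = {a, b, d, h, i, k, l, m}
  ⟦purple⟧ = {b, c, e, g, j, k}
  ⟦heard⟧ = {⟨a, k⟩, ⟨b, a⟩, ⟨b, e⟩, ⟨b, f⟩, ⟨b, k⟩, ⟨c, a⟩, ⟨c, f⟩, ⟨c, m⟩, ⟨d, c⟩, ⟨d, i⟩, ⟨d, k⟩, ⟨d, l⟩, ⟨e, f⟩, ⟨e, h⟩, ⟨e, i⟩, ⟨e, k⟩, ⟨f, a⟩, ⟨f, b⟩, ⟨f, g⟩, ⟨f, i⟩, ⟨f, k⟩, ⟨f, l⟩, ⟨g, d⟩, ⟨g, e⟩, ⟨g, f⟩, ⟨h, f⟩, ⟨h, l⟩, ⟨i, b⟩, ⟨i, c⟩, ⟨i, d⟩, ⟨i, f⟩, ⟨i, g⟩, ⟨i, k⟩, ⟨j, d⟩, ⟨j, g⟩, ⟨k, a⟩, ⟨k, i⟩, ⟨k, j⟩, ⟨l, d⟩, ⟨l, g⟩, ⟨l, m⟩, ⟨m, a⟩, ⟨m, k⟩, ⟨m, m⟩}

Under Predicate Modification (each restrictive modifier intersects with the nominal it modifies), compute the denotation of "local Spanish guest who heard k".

⟦who heard k⟧ = {x : ⟨x, k⟩ ∈ ⟦heard⟧} = {a, b, d, e, f, i, m}
⟦guest⟧ = {a, b, d, h, i, k, l, m}
… ∩ ⟦who heard k⟧ = {a, b, d, h, i, k, l, m} ∩ {a, b, d, e, f, i, m} = {a, b, d, i, m}
… ∩ ⟦local⟧ = {a, b, d, i, m} ∩ {a, b, d, e, f, i, j, k, m} = {a, b, d, i, m}
… ∩ ⟦Spanish⟧ = {a, b, d, i, m} ∩ {b, d, f, i, k, l} = {b, d, i}
So ⟦local Spanish guest who heard k⟧ = {b, d, i}.

{b, d, i}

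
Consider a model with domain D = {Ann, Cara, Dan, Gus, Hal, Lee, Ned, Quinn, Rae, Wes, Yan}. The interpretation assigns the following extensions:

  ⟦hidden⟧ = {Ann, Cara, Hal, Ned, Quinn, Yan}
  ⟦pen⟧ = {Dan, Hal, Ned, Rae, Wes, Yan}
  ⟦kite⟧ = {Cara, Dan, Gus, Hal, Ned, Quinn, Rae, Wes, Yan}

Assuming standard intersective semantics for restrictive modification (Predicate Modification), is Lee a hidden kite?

no

⟦kite⟧ = {Cara, Dan, Gus, Hal, Ned, Quinn, Rae, Wes, Yan}
… ∩ ⟦hidden⟧ = {Cara, Dan, Gus, Hal, Ned, Quinn, Rae, Wes, Yan} ∩ {Ann, Cara, Hal, Ned, Quinn, Yan} = {Cara, Hal, Ned, Quinn, Yan}
⟦hidden kite⟧ = {Cara, Hal, Ned, Quinn, Yan}; Lee ∉ this set.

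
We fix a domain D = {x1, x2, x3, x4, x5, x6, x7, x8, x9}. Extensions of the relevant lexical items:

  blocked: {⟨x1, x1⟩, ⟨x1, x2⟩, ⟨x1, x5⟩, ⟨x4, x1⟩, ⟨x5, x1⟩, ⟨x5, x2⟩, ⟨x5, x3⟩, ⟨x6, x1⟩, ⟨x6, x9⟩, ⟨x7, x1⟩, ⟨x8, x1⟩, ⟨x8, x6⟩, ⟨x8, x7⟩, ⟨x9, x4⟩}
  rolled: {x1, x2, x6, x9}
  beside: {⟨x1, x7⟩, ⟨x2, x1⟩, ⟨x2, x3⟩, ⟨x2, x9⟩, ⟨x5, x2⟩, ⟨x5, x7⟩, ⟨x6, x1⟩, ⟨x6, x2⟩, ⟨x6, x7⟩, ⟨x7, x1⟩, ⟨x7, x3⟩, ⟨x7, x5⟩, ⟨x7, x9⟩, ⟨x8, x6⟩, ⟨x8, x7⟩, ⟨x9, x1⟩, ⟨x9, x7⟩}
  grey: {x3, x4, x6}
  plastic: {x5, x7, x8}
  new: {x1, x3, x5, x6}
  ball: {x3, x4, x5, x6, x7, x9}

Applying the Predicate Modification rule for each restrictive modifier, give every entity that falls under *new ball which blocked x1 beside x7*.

⟦which blocked x1⟧ = {x : ⟨x, x1⟩ ∈ ⟦blocked⟧} = {x1, x4, x5, x6, x7, x8}
⟦beside x7⟧ = {x : ⟨x, x7⟩ ∈ ⟦beside⟧} = {x1, x5, x6, x8, x9}
⟦ball⟧ = {x3, x4, x5, x6, x7, x9}
… ∩ ⟦which blocked x1⟧ = {x3, x4, x5, x6, x7, x9} ∩ {x1, x4, x5, x6, x7, x8} = {x4, x5, x6, x7}
… ∩ ⟦beside x7⟧ = {x4, x5, x6, x7} ∩ {x1, x5, x6, x8, x9} = {x5, x6}
… ∩ ⟦new⟧ = {x5, x6} ∩ {x1, x3, x5, x6} = {x5, x6}
So ⟦new ball which blocked x1 beside x7⟧ = {x5, x6}.

{x5, x6}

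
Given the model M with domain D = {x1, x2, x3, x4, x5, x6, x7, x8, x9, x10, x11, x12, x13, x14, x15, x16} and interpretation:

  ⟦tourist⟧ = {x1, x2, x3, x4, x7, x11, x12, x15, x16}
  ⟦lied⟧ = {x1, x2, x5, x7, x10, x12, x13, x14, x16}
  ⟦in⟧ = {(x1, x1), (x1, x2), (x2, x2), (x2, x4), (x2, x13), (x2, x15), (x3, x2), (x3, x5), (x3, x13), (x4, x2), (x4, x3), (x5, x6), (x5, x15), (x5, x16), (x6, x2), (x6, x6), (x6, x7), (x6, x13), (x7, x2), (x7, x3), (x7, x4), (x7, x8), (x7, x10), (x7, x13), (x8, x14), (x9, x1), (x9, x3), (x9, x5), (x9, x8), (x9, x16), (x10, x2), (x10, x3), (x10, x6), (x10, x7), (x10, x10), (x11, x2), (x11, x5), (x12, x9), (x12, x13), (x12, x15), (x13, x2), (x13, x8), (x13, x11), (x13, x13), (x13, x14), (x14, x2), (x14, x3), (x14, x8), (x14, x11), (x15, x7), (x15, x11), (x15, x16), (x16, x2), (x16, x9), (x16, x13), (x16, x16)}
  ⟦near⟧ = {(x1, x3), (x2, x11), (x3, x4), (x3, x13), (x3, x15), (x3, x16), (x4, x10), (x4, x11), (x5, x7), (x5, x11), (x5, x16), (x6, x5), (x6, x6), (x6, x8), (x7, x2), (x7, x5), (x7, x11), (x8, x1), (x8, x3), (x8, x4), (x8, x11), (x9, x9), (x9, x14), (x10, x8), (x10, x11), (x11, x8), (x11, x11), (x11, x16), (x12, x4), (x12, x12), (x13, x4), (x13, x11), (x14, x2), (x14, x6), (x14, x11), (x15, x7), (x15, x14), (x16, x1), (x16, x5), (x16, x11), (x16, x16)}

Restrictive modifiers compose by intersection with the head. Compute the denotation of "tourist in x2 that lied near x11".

⟦in x2⟧ = {x : ⟨x, x2⟩ ∈ ⟦in⟧} = {x1, x2, x3, x4, x6, x7, x10, x11, x13, x14, x16}
⟦that lied⟧ = ⟦lied⟧ = {x1, x2, x5, x7, x10, x12, x13, x14, x16}
⟦near x11⟧ = {x : ⟨x, x11⟩ ∈ ⟦near⟧} = {x2, x4, x5, x7, x8, x10, x11, x13, x14, x16}
⟦tourist⟧ = {x1, x2, x3, x4, x7, x11, x12, x15, x16}
… ∩ ⟦in x2⟧ = {x1, x2, x3, x4, x7, x11, x12, x15, x16} ∩ {x1, x2, x3, x4, x6, x7, x10, x11, x13, x14, x16} = {x1, x2, x3, x4, x7, x11, x16}
… ∩ ⟦that lied⟧ = {x1, x2, x3, x4, x7, x11, x16} ∩ {x1, x2, x5, x7, x10, x12, x13, x14, x16} = {x1, x2, x7, x16}
… ∩ ⟦near x11⟧ = {x1, x2, x7, x16} ∩ {x2, x4, x5, x7, x8, x10, x11, x13, x14, x16} = {x2, x7, x16}
So ⟦tourist in x2 that lied near x11⟧ = {x2, x7, x16}.

{x2, x7, x16}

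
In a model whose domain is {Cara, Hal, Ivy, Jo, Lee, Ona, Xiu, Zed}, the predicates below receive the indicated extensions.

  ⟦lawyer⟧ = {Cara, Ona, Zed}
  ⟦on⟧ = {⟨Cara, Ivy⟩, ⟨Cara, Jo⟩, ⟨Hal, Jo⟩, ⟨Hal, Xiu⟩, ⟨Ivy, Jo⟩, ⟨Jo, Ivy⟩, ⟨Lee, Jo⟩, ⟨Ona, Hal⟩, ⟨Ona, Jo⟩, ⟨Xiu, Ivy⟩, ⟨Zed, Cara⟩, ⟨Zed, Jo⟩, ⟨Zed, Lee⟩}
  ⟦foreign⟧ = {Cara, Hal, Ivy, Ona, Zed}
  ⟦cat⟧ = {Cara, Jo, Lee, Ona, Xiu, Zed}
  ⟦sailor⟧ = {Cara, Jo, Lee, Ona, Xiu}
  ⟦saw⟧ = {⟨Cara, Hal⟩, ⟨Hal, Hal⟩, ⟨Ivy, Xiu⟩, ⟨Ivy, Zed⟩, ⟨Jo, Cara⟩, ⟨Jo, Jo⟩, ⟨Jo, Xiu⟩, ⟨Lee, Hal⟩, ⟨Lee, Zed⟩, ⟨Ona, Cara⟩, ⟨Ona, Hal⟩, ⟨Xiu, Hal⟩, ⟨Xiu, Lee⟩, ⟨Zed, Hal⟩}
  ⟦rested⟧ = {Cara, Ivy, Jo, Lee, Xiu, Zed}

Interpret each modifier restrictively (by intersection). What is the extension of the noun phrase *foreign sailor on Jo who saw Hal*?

⟦on Jo⟧ = {x : ⟨x, Jo⟩ ∈ ⟦on⟧} = {Cara, Hal, Ivy, Lee, Ona, Zed}
⟦who saw Hal⟧ = {x : ⟨x, Hal⟩ ∈ ⟦saw⟧} = {Cara, Hal, Lee, Ona, Xiu, Zed}
⟦sailor⟧ = {Cara, Jo, Lee, Ona, Xiu}
… ∩ ⟦on Jo⟧ = {Cara, Jo, Lee, Ona, Xiu} ∩ {Cara, Hal, Ivy, Lee, Ona, Zed} = {Cara, Lee, Ona}
… ∩ ⟦who saw Hal⟧ = {Cara, Lee, Ona} ∩ {Cara, Hal, Lee, Ona, Xiu, Zed} = {Cara, Lee, Ona}
… ∩ ⟦foreign⟧ = {Cara, Lee, Ona} ∩ {Cara, Hal, Ivy, Ona, Zed} = {Cara, Ona}
So ⟦foreign sailor on Jo who saw Hal⟧ = {Cara, Ona}.

{Cara, Ona}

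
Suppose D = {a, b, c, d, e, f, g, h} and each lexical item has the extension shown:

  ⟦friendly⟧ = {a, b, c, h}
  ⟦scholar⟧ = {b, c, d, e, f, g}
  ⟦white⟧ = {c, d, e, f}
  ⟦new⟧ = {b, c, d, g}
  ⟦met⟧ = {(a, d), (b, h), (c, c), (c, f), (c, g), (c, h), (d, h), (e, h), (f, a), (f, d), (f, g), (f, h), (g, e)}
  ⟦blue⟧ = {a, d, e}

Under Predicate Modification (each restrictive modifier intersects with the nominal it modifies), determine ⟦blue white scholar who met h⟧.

⟦who met h⟧ = {x : ⟨x, h⟩ ∈ ⟦met⟧} = {b, c, d, e, f}
⟦scholar⟧ = {b, c, d, e, f, g}
… ∩ ⟦who met h⟧ = {b, c, d, e, f, g} ∩ {b, c, d, e, f} = {b, c, d, e, f}
… ∩ ⟦blue⟧ = {b, c, d, e, f} ∩ {a, d, e} = {d, e}
… ∩ ⟦white⟧ = {d, e} ∩ {c, d, e, f} = {d, e}
So ⟦blue white scholar who met h⟧ = {d, e}.

{d, e}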